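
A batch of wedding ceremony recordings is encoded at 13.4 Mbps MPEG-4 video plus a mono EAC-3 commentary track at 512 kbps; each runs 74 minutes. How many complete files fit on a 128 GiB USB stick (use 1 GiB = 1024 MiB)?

17

74 min = 4440 s
Audio: 512 kbps = 0.512 Mbps.
Total bitrate: 13.912 Mbps.
Per item: 13.912 Mbps × 4440 s = 61,769 Mb = 7,721 MB.
Capacity: 128 GiB = 1,099,512 Mb; 17.80 items → 17 complete.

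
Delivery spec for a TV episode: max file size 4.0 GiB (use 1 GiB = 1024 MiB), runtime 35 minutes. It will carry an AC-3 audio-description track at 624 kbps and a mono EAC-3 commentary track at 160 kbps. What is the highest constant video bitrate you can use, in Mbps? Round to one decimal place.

15.6 Mbps

Budget: 4.0 GiB = 34359.7 Mb.
35 min = 2100 s
Total bitrate budget: 34359.7 Mb / 2100 s = 16.362 Mbps.
Audio total: 624 + 160 = 784 kbps = 0.784 Mbps.
Video: 16.362 − 0.784 = 15.578 Mbps.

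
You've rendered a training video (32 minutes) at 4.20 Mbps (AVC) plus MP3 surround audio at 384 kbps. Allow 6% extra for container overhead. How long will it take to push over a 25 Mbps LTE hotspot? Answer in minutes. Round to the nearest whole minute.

32 min = 1920 s
Audio: 384 kbps = 0.384 Mbps.
Total bitrate: 4.584 Mbps.
File: 4.584 Mbps × 1920 s = 8801.3 Mb.
With 6% container overhead: ×1.06. → 9329.4 Mb.
At 25 Mbps: 9329.4 / 25 = 373.2 s ≈ 6.22 minutes.

6 minutes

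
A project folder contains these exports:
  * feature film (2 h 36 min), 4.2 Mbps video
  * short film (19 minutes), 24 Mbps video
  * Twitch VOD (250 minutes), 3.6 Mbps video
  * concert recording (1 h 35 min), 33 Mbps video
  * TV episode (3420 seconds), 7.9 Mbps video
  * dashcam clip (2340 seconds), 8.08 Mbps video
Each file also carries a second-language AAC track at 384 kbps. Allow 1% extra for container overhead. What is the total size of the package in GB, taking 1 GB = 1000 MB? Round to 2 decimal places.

46.57 GB

Audio: 384 kbps = 0.384 Mbps.
feature film: 4.584 Mbps × 9360 s × 1.01 = 43335.3 Mb
short film: 24.384 Mbps × 1140 s × 1.01 = 28075.7 Mb
Twitch VOD: 3.984 Mbps × 15000 s × 1.01 = 60357.6 Mb
concert recording: 33.384 Mbps × 5700 s × 1.01 = 192191.7 Mb
TV episode: 8.284 Mbps × 3420 s × 1.01 = 28614.6 Mb
dashcam clip: 8.464 Mbps × 2340 s × 1.01 = 20003.8 Mb
Total: 372578.7 Mb = 46572.3 MB.
= 46.57 GB.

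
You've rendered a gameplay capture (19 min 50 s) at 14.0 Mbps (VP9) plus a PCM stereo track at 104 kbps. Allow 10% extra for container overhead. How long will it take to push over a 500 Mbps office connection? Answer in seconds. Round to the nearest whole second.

37 seconds

19 min 50 s = 1190 s
Audio: 104 kbps = 0.104 Mbps.
Total bitrate: 14.104 Mbps.
File: 14.104 Mbps × 1190 s = 16783.8 Mb.
With 10% container overhead: ×1.10. → 18462.1 Mb.
At 500 Mbps: 18462.1 / 500 = 36.9 s ≈ 36.9 seconds.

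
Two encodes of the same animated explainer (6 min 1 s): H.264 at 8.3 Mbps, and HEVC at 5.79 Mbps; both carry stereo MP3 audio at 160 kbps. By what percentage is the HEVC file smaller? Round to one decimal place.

29.7%

6 min 1 s = 361 s
Audio: 160 kbps = 0.160 Mbps.
H.264: 8.460 Mbps × 361 s = 3054.1 Mb = 381.757 MB.
HEVC: 5.950 Mbps × 361 s = 2147.9 Mb = 268.494 MB.
Reduction: (1 − 268.494/381.757) × 100 = 29.67%.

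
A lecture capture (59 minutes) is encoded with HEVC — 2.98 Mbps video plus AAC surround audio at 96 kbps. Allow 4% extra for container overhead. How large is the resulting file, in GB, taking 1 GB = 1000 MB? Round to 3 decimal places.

59 min = 3540 s
Audio: 96 kbps = 0.096 Mbps.
Total bitrate: 2.98 + 0.096 = 3.076 Mbps.
Stream data: 3.076 Mbps × 3540 s = 10889.0 Mb.
With 4% container overhead: ×1.04.
11,325 Mb ÷ 8 = 1,416 MB → 1.416 GB.

1.416 GB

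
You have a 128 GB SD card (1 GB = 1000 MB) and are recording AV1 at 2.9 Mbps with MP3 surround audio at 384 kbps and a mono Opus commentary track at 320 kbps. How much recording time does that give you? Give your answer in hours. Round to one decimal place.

Audio total: 384 + 320 = 704 kbps = 0.704 Mbps.
Total bitrate: 2.9 + 0.704 = 3.604 Mbps.
Capacity: 128 GB = 1,024,000 Mb.
Recording time: 1,024,000 / 3.604 = 284,129 s ≈ 78.9 hours.

78.9 hours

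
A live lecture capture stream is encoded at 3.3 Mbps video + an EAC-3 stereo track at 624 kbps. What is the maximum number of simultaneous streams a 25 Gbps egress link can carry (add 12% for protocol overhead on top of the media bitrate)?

Audio: 624 kbps = 0.624 Mbps.
Per-viewer media rate: 3.924 Mbps.
On the wire with 12% overhead: 4.395 Mbps.
25 Gbps = 25,000 Mbps; 25,000 / 4.395 = 5688.44 → 5688 viewers.

5688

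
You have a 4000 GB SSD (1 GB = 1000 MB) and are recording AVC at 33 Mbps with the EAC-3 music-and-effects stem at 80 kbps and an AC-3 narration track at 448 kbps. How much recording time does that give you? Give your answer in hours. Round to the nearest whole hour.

265 hours

Audio total: 80 + 448 = 528 kbps = 0.528 Mbps.
Total bitrate: 33 + 0.528 = 33.528 Mbps.
Capacity: 4000 GB = 32,000,000 Mb.
Recording time: 32,000,000 / 33.528 = 954,426 s ≈ 265 hours.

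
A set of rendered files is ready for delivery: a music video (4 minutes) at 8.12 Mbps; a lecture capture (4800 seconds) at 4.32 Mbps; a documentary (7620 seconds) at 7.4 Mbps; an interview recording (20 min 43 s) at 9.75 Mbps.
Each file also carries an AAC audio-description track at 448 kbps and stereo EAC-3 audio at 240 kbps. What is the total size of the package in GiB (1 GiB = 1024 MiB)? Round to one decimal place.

Audio total: 448 + 240 = 688 kbps = 0.688 Mbps.
music video: 8.808 Mbps × 240 s = 2113.9 Mb
lecture capture: 5.008 Mbps × 4800 s = 24038.4 Mb
documentary: 8.088 Mbps × 7620 s = 61630.6 Mb
interview recording: 10.438 Mbps × 1243 s = 12974.4 Mb
Total: 100757.3 Mb = 12594.7 MB.
= 11.73 GiB.

11.7 GiB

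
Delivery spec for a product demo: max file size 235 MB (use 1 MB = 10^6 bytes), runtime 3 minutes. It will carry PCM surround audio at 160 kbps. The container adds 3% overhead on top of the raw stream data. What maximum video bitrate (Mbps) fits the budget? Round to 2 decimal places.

Budget: 235 MB = 1880.0 Mb.
Stream payload after overhead: 1880.0 / 1.03 = 1825.2 Mb.
3 min = 180 s
Total bitrate budget: 1825.2 Mb / 180 s = 10.140 Mbps.
Audio: 160 kbps = 0.160 Mbps.
Video: 10.140 − 0.160 = 9.980 Mbps.

9.98 Mbps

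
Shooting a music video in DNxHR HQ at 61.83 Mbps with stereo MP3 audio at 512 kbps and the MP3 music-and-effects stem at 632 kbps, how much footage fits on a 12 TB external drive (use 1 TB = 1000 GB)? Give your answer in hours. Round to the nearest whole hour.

423 hours

Audio total: 512 + 632 = 1144 kbps = 1.144 Mbps.
Total bitrate: 61.83 + 1.144 = 62.974 Mbps.
Capacity: 12 TB = 96,000,000 Mb.
Recording time: 96,000,000 / 62.974 = 1,524,439 s ≈ 423 hours.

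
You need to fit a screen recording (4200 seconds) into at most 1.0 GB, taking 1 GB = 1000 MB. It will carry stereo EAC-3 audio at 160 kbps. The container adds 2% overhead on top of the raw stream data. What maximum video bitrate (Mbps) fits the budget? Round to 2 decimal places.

1.71 Mbps

Budget: 1.0 GB = 8000.0 Mb.
Stream payload after overhead: 8000.0 / 1.02 = 7843.1 Mb.
Total bitrate budget: 7843.1 Mb / 4200 s = 1.867 Mbps.
Audio: 160 kbps = 0.160 Mbps.
Video: 1.867 − 0.160 = 1.707 Mbps.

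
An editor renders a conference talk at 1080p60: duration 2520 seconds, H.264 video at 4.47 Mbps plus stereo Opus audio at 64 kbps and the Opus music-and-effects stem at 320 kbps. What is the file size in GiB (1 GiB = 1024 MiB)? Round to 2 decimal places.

Audio total: 64 + 320 = 384 kbps = 0.384 Mbps.
Total bitrate: 4.47 + 0.384 = 4.854 Mbps.
Stream data: 4.854 Mbps × 2520 s = 12232.1 Mb.
12,232 Mb = 1,529,010,000 bytes ÷ 1,073,741,824 = 1.424 GiB.

1.42 GiB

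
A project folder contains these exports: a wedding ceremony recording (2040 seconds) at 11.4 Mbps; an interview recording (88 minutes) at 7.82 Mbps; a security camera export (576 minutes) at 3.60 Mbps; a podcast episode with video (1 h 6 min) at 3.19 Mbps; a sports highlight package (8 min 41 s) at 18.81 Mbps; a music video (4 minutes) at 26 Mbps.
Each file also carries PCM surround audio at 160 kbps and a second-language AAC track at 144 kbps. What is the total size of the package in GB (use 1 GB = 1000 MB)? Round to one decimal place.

29.0 GB

Audio total: 160 + 144 = 304 kbps = 0.304 Mbps.
wedding ceremony recording: 11.704 Mbps × 2040 s = 23876.2 Mb
interview recording: 8.124 Mbps × 5280 s = 42894.7 Mb
security camera export: 3.904 Mbps × 34560 s = 134922.2 Mb
podcast episode with video: 3.494 Mbps × 3960 s = 13836.2 Mb
sports highlight package: 19.114 Mbps × 521 s = 9958.4 Mb
music video: 26.304 Mbps × 240 s = 6313.0 Mb
Total: 231800.7 Mb = 28975.1 MB.
= 28.98 GB.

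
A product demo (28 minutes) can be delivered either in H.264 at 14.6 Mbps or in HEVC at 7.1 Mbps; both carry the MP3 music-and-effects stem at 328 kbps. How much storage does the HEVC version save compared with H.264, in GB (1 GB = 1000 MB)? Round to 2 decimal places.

1.58 GB

28 min = 1680 s
Audio: 328 kbps = 0.328 Mbps.
H.264: 14.928 Mbps × 1680 s = 25079.0 Mb = 3.135 GB.
HEVC: 7.428 Mbps × 1680 s = 12479.0 Mb = 1.560 GB.
Saving: 3.135 − 1.560 = 1.575 GB.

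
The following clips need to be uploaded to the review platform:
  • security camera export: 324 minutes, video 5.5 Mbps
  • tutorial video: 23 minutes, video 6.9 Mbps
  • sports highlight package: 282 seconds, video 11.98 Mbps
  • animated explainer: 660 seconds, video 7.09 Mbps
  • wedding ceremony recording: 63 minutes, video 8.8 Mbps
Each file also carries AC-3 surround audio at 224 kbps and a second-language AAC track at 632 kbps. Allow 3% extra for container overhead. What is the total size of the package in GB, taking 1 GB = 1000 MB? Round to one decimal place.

23.1 GB

Audio total: 224 + 632 = 856 kbps = 0.856 Mbps.
security camera export: 6.356 Mbps × 19440 s × 1.03 = 127267.5 Mb
tutorial video: 7.756 Mbps × 1380 s × 1.03 = 11024.4 Mb
sports highlight package: 12.836 Mbps × 282 s × 1.03 = 3728.3 Mb
animated explainer: 7.946 Mbps × 660 s × 1.03 = 5401.7 Mb
wedding ceremony recording: 9.656 Mbps × 3780 s × 1.03 = 37594.7 Mb
Total: 185016.5 Mb = 23127.1 MB.
= 23.13 GB.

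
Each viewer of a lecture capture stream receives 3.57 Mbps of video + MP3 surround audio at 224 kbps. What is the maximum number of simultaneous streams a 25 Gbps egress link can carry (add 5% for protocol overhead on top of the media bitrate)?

Audio: 224 kbps = 0.224 Mbps.
Per-viewer media rate: 3.794 Mbps.
On the wire with 5% overhead: 3.984 Mbps.
25 Gbps = 25,000 Mbps; 25,000 / 3.984 = 6275.57 → 6275 viewers.

6275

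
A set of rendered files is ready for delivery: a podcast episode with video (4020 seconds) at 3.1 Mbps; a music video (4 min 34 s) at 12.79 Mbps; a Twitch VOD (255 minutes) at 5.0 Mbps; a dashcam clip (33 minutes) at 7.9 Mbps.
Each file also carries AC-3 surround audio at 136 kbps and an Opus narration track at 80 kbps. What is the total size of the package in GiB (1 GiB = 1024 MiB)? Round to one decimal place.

Audio total: 136 + 80 = 216 kbps = 0.216 Mbps.
podcast episode with video: 3.316 Mbps × 4020 s = 13330.3 Mb
music video: 13.006 Mbps × 274 s = 3563.6 Mb
Twitch VOD: 5.216 Mbps × 15300 s = 79804.8 Mb
dashcam clip: 8.116 Mbps × 1980 s = 16069.7 Mb
Total: 112768.4 Mb = 14096.1 MB.
= 13.13 GiB.

13.1 GiB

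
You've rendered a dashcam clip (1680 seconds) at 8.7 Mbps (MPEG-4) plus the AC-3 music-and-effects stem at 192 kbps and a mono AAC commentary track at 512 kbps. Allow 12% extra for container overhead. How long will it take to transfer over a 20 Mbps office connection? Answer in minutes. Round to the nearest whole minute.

15 minutes

Audio total: 192 + 512 = 704 kbps = 0.704 Mbps.
Total bitrate: 9.404 Mbps.
File: 9.404 Mbps × 1680 s = 15798.7 Mb.
With 12% container overhead: ×1.12. → 17694.6 Mb.
At 20 Mbps: 17694.6 / 20 = 884.7 s ≈ 14.7 minutes.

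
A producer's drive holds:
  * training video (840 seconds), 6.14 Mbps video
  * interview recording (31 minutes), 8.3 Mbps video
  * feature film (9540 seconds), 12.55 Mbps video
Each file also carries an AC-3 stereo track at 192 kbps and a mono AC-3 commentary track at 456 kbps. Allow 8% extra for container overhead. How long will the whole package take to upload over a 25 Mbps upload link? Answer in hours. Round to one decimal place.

1.8 hours

Audio total: 192 + 456 = 648 kbps = 0.648 Mbps.
training video: 6.788 Mbps × 840 s × 1.08 = 6158.1 Mb
interview recording: 8.948 Mbps × 1860 s × 1.08 = 17974.7 Mb
feature film: 13.198 Mbps × 9540 s × 1.08 = 135981.6 Mb
Total: 160114.4 Mb = 20014.3 MB.
At 25 Mbps: 160114.4 / 25 = 6405 s ≈ 1.78 hours.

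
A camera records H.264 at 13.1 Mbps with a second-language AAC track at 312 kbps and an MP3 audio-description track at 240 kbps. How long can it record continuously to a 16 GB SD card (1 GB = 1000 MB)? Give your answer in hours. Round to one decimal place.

Audio total: 312 + 240 = 552 kbps = 0.552 Mbps.
Total bitrate: 13.1 + 0.552 = 13.652 Mbps.
Capacity: 16 GB = 128,000 Mb.
Recording time: 128,000 / 13.652 = 9,376 s ≈ 2.60 hours.

2.6 hours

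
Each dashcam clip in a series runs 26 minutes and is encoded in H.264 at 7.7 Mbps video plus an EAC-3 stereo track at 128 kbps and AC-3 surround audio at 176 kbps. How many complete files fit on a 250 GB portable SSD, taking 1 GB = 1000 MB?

160

26 min = 1560 s
Audio total: 128 + 176 = 304 kbps = 0.304 Mbps.
Total bitrate: 8.004 Mbps.
Per item: 8.004 Mbps × 1560 s = 12,486 Mb = 1,561 MB.
Capacity: 250 GB = 2,000,000 Mb; 160.18 items → 160 complete.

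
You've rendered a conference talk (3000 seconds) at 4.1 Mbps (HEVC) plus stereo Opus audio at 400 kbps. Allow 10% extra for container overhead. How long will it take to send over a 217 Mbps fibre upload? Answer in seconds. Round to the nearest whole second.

68 seconds

Audio: 400 kbps = 0.400 Mbps.
Total bitrate: 4.500 Mbps.
File: 4.500 Mbps × 3000 s = 13500.0 Mb.
With 10% container overhead: ×1.10. → 14850.0 Mb.
At 217 Mbps: 14850.0 / 217 = 68.4 s ≈ 68.4 seconds.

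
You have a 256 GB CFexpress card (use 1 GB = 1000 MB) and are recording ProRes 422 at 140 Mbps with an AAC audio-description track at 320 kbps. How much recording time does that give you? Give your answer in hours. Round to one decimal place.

4.1 hours

Audio: 320 kbps = 0.320 Mbps.
Total bitrate: 140 + 0.320 = 140.320 Mbps.
Capacity: 256 GB = 2,048,000 Mb.
Recording time: 2,048,000 / 140.320 = 14,595 s ≈ 4.05 hours.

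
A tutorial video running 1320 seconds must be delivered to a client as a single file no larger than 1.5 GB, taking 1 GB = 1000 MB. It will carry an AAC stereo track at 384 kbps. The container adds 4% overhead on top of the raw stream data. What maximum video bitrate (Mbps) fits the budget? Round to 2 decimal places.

Budget: 1.5 GB = 12000.0 Mb.
Stream payload after overhead: 12000.0 / 1.04 = 11538.5 Mb.
Total bitrate budget: 11538.5 Mb / 1320 s = 8.741 Mbps.
Audio: 384 kbps = 0.384 Mbps.
Video: 8.741 − 0.384 = 8.357 Mbps.

8.36 Mbps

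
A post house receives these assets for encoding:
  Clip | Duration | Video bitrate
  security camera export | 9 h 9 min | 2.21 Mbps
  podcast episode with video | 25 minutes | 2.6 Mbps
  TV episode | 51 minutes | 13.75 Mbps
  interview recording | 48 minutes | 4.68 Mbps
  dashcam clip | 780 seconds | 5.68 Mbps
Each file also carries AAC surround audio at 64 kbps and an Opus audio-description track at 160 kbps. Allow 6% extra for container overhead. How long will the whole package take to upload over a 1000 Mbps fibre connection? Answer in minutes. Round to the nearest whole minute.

Audio total: 64 + 160 = 224 kbps = 0.224 Mbps.
security camera export: 2.434 Mbps × 32940 s × 1.06 = 84986.5 Mb
podcast episode with video: 2.824 Mbps × 1500 s × 1.06 = 4490.2 Mb
TV episode: 13.974 Mbps × 3060 s × 1.06 = 45326.1 Mb
interview recording: 4.904 Mbps × 2880 s × 1.06 = 14970.9 Mb
dashcam clip: 5.904 Mbps × 780 s × 1.06 = 4881.4 Mb
Total: 154655.1 Mb = 19331.9 MB.
At 1000 Mbps: 154655.1 / 1000 = 155 s ≈ 2.58 minutes.

3 minutes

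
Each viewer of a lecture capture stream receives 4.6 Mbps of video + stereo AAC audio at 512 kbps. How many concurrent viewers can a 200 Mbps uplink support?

Audio: 512 kbps = 0.512 Mbps.
Per-viewer media rate: 5.112 Mbps.
200 Mbps = 200.0 Mbps; 200.0 / 5.112 = 39.12 → 39 viewers.

39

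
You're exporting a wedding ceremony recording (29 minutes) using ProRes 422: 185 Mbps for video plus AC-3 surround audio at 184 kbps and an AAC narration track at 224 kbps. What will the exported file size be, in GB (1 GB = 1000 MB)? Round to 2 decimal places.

29 min = 1740 s
Audio total: 184 + 224 = 408 kbps = 0.408 Mbps.
Total bitrate: 185 + 0.408 = 185.408 Mbps.
Stream data: 185.408 Mbps × 1740 s = 322609.9 Mb.
322,610 Mb ÷ 8 = 40,326 MB → 40.33 GB.

40.33 GB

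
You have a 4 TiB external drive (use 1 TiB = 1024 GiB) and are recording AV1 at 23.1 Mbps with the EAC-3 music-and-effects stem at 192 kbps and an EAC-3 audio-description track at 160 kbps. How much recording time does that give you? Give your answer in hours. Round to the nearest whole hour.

Audio total: 192 + 160 = 352 kbps = 0.352 Mbps.
Total bitrate: 23.1 + 0.352 = 23.452 Mbps.
Capacity: 4 TiB = 35,184,372 Mb.
Recording time: 35,184,372 / 23.452 = 1,500,272 s ≈ 417 hours.

417 hours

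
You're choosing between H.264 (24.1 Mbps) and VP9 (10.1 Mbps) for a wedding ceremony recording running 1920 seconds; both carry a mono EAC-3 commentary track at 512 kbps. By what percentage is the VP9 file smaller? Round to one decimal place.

56.9%

Audio: 512 kbps = 0.512 Mbps.
H.264: 24.612 Mbps × 1920 s = 47255.0 Mb = 5.907 GB.
VP9: 10.612 Mbps × 1920 s = 20375.0 Mb = 2.547 GB.
Reduction: (1 − 2.547/5.907) × 100 = 56.88%.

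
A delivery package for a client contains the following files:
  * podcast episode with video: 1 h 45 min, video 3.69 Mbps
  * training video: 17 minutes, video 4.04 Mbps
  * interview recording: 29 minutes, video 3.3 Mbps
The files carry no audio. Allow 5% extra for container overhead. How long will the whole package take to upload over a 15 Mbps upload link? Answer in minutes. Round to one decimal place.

podcast episode with video: 3.690 Mbps × 6300 s × 1.05 = 24409.3 Mb
training video: 4.040 Mbps × 1020 s × 1.05 = 4326.8 Mb
interview recording: 3.300 Mbps × 1740 s × 1.05 = 6029.1 Mb
Total: 34765.3 Mb = 4345.7 MB.
At 15 Mbps: 34765.3 / 15 = 2318 s ≈ 38.6 minutes.

38.6 minutes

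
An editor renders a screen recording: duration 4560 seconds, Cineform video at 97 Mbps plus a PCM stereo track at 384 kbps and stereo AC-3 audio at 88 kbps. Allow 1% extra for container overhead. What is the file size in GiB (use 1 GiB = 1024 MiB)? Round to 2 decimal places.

52.26 GiB

Audio total: 384 + 88 = 472 kbps = 0.472 Mbps.
Total bitrate: 97 + 0.472 = 97.472 Mbps.
Stream data: 97.472 Mbps × 4560 s = 444472.3 Mb.
With 1% container overhead: ×1.01.
448,917 Mb = 56,114,630,400 bytes ÷ 1,073,741,824 = 52.26 GiB.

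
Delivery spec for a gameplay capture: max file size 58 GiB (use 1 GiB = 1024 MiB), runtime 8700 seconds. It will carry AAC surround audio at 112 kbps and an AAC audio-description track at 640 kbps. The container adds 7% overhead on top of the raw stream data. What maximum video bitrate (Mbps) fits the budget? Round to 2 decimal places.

Budget: 58 GiB = 498216.2 Mb.
Stream payload after overhead: 498216.2 / 1.07 = 465622.6 Mb.
Total bitrate budget: 465622.6 Mb / 8700 s = 53.520 Mbps.
Audio total: 112 + 640 = 752 kbps = 0.752 Mbps.
Video: 53.520 − 0.752 = 52.768 Mbps.

52.77 Mbps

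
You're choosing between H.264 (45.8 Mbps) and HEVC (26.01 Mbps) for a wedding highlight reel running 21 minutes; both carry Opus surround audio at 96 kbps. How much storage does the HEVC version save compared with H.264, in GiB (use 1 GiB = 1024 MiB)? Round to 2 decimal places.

21 min = 1260 s
Audio: 96 kbps = 0.096 Mbps.
H.264: 45.896 Mbps × 1260 s = 57829.0 Mb = 6.732 GiB.
HEVC: 26.106 Mbps × 1260 s = 32893.6 Mb = 3.829 GiB.
Saving: 6.732 − 3.829 = 2.903 GiB.

2.90 GiB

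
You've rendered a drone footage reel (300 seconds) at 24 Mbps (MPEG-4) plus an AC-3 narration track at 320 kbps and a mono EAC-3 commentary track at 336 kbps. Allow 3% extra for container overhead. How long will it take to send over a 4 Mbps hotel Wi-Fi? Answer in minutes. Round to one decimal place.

Audio total: 320 + 336 = 656 kbps = 0.656 Mbps.
Total bitrate: 24.656 Mbps.
File: 24.656 Mbps × 300 s = 7396.8 Mb.
With 3% container overhead: ×1.03. → 7618.7 Mb.
At 4 Mbps: 7618.7 / 4 = 1904.7 s ≈ 31.7 minutes.

31.7 minutes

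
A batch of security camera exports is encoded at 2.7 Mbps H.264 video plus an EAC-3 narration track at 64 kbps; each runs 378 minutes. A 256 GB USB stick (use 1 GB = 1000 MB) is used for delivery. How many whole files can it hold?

378 min = 22680 s
Audio: 64 kbps = 0.064 Mbps.
Total bitrate: 2.764 Mbps.
Per item: 2.764 Mbps × 22680 s = 62,688 Mb = 7,836 MB.
Capacity: 256 GB = 2,048,000 Mb; 32.67 items → 32 complete.

32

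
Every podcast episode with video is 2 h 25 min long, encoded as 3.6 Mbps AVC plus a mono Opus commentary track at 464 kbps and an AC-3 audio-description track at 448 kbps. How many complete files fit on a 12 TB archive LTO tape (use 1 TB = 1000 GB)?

2445

2 h 25 min = 145 min = 8700 s
Audio total: 464 + 448 = 912 kbps = 0.912 Mbps.
Total bitrate: 4.512 Mbps.
Per item: 4.512 Mbps × 8700 s = 39,254 Mb = 4,907 MB.
Capacity: 12 TB = 96,000,000 Mb; 2445.59 items → 2445 complete.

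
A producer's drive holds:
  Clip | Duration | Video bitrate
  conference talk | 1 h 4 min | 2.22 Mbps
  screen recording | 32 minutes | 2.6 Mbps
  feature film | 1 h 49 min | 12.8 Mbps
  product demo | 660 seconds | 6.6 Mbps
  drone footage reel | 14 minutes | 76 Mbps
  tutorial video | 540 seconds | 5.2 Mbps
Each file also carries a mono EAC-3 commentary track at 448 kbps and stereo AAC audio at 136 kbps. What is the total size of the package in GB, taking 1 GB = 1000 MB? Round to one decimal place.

22.1 GB

Audio total: 448 + 136 = 584 kbps = 0.584 Mbps.
conference talk: 2.804 Mbps × 3840 s = 10767.4 Mb
screen recording: 3.184 Mbps × 1920 s = 6113.3 Mb
feature film: 13.384 Mbps × 6540 s = 87531.4 Mb
product demo: 7.184 Mbps × 660 s = 4741.4 Mb
drone footage reel: 76.584 Mbps × 840 s = 64330.6 Mb
tutorial video: 5.784 Mbps × 540 s = 3123.4 Mb
Total: 176607.4 Mb = 22075.9 MB.
= 22.08 GB.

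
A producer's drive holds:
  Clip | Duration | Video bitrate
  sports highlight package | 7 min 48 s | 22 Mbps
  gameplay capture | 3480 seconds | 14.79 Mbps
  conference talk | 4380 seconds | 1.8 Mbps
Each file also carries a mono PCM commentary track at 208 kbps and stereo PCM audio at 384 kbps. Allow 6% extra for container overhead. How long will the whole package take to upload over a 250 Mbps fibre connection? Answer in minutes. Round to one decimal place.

5.3 minutes

Audio total: 208 + 384 = 592 kbps = 0.592 Mbps.
sports highlight package: 22.592 Mbps × 468 s × 1.06 = 11207.4 Mb
gameplay capture: 15.382 Mbps × 3480 s × 1.06 = 56741.1 Mb
conference talk: 2.392 Mbps × 4380 s × 1.06 = 11105.6 Mb
Total: 79054.1 Mb = 9881.8 MB.
At 250 Mbps: 79054.1 / 250 = 316 s ≈ 5.27 minutes.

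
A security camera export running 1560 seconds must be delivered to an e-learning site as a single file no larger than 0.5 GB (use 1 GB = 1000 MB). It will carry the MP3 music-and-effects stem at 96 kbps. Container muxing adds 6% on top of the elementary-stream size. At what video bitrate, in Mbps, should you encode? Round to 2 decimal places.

2.32 Mbps

Budget: 0.5 GB = 4000.0 Mb.
Stream payload after overhead: 4000.0 / 1.06 = 3773.6 Mb.
Total bitrate budget: 3773.6 Mb / 1560 s = 2.419 Mbps.
Audio: 96 kbps = 0.096 Mbps.
Video: 2.419 − 0.096 = 2.323 Mbps.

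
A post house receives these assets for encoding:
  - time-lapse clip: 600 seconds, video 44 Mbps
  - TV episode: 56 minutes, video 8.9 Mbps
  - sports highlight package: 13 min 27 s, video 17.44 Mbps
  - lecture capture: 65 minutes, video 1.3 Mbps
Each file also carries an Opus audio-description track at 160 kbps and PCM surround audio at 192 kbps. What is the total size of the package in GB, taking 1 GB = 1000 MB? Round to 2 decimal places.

Audio total: 160 + 192 = 352 kbps = 0.352 Mbps.
time-lapse clip: 44.352 Mbps × 600 s = 26611.2 Mb
TV episode: 9.252 Mbps × 3360 s = 31086.7 Mb
sports highlight package: 17.792 Mbps × 807 s = 14358.1 Mb
lecture capture: 1.652 Mbps × 3900 s = 6442.8 Mb
Total: 78498.9 Mb = 9812.4 MB.
= 9.812 GB.

9.81 GB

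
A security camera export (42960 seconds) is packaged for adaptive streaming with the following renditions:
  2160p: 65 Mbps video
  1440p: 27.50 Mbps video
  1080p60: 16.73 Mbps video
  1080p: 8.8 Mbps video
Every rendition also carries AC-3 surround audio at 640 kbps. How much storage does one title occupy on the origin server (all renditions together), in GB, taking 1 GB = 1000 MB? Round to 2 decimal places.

647.57 GB

Audio: 640 kbps = 0.640 Mbps.
Sum of rendition bitrates: (65+0.640) + (27.50+0.640) + (16.73+0.640) + (8.8+0.640) = 120.590 Mbps.
× 42960 s = 5,180,546 Mb = 647,568 MB = 647.6 GB.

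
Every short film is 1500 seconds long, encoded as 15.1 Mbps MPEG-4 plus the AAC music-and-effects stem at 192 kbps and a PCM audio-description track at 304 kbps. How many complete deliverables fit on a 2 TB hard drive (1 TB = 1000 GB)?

Audio total: 192 + 304 = 496 kbps = 0.496 Mbps.
Total bitrate: 15.596 Mbps.
Per item: 15.596 Mbps × 1500 s = 23,394 Mb = 2,924 MB.
Capacity: 2 TB = 16,000,000 Mb; 683.94 items → 683 complete.

683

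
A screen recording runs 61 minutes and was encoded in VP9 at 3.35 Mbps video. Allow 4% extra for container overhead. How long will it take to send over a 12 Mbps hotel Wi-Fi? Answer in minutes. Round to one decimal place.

61 min = 3660 s
File: 3.350 Mbps × 3660 s = 12261.0 Mb.
With 4% container overhead: ×1.04. → 12751.4 Mb.
At 12 Mbps: 12751.4 / 12 = 1062.6 s ≈ 17.7 minutes.

17.7 minutes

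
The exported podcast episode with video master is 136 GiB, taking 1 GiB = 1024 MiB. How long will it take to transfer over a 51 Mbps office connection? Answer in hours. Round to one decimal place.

File: 136 GiB = 1168231.1 Mb.
At 51 Mbps: 1168231.1 / 51 = 22906.5 s ≈ 6.36 hours.

6.4 hours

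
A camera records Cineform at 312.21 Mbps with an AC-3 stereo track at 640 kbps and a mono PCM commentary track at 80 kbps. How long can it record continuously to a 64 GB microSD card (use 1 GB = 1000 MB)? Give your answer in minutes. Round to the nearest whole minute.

27 minutes

Audio total: 640 + 80 = 720 kbps = 0.720 Mbps.
Total bitrate: 312.21 + 0.720 = 312.930 Mbps.
Capacity: 64 GB = 512,000 Mb.
Recording time: 512,000 / 312.930 = 1,636 s ≈ 27.3 minutes.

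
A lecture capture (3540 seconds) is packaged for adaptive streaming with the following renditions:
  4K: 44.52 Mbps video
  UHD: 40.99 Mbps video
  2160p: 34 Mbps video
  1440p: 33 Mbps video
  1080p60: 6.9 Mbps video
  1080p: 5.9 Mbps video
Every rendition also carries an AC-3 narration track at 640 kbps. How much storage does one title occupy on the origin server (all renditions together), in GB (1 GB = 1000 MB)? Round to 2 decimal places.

74.85 GB

Audio: 640 kbps = 0.640 Mbps.
Sum of rendition bitrates: (44.52+0.640) + (40.99+0.640) + (34+0.640) + (33+0.640) + (6.9+0.640) + (5.9+0.640) = 169.150 Mbps.
× 3540 s = 598,791 Mb = 74,849 MB = 74.85 GB.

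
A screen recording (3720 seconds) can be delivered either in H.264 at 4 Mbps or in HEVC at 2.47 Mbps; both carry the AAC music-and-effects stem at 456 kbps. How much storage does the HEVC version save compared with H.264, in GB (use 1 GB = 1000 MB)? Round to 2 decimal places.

0.71 GB

Audio: 456 kbps = 0.456 Mbps.
H.264: 4.456 Mbps × 3720 s = 16576.3 Mb = 2.072 GB.
HEVC: 2.926 Mbps × 3720 s = 10884.7 Mb = 1.361 GB.
Saving: 2.072 − 1.361 = 0.711 GB.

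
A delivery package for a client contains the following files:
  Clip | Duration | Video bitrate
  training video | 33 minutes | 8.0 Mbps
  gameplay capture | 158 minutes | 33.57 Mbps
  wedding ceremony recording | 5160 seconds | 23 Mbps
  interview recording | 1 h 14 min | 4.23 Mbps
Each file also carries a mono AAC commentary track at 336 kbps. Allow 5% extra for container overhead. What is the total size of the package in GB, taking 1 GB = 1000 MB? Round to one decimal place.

62.8 GB

Audio: 336 kbps = 0.336 Mbps.
training video: 8.336 Mbps × 1980 s × 1.05 = 17330.5 Mb
gameplay capture: 33.906 Mbps × 9480 s × 1.05 = 337500.3 Mb
wedding ceremony recording: 23.336 Mbps × 5160 s × 1.05 = 126434.4 Mb
interview recording: 4.566 Mbps × 4440 s × 1.05 = 21286.7 Mb
Total: 502552.0 Mb = 62819.0 MB.
= 62.82 GB.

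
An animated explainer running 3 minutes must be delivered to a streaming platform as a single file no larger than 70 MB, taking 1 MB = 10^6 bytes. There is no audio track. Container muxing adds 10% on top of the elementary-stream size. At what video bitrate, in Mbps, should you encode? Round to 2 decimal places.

Budget: 70 MB = 560.0 Mb.
Stream payload after overhead: 560.0 / 1.10 = 509.1 Mb.
3 min = 180 s
Total bitrate budget: 509.1 Mb / 180 s = 2.828 Mbps.

2.83 Mbps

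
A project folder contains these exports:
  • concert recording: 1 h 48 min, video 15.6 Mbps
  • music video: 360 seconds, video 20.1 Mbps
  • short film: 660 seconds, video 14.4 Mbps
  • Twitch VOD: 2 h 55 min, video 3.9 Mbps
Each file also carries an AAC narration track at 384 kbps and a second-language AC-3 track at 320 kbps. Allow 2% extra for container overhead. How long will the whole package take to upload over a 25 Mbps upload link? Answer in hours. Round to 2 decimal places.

1.94 hours

Audio total: 384 + 320 = 704 kbps = 0.704 Mbps.
concert recording: 16.304 Mbps × 6480 s × 1.02 = 107762.9 Mb
music video: 20.804 Mbps × 360 s × 1.02 = 7639.2 Mb
short film: 15.104 Mbps × 660 s × 1.02 = 10168.0 Mb
Twitch VOD: 4.604 Mbps × 10500 s × 1.02 = 49308.8 Mb
Total: 174879.0 Mb = 21859.9 MB.
At 25 Mbps: 174879.0 / 25 = 6995 s ≈ 1.94 hours.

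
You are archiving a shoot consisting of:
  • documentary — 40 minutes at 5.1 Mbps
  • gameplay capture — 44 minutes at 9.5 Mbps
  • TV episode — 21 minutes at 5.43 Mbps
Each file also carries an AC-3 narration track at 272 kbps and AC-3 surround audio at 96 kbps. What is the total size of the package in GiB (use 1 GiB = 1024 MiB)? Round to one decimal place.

5.4 GiB

Audio total: 272 + 96 = 368 kbps = 0.368 Mbps.
documentary: 5.468 Mbps × 2400 s = 13123.2 Mb
gameplay capture: 9.868 Mbps × 2640 s = 26051.5 Mb
TV episode: 5.798 Mbps × 1260 s = 7305.5 Mb
Total: 46480.2 Mb = 5810.0 MB.
= 5.411 GiB.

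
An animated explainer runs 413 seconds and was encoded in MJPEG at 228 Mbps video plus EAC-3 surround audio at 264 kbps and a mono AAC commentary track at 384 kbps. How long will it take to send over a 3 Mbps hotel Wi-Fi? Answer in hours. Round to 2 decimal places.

8.74 hours

Audio total: 264 + 384 = 648 kbps = 0.648 Mbps.
Total bitrate: 228.648 Mbps.
File: 228.648 Mbps × 413 s = 94431.6 Mb.
At 3 Mbps: 94431.6 / 3 = 31477.2 s ≈ 8.74 hours.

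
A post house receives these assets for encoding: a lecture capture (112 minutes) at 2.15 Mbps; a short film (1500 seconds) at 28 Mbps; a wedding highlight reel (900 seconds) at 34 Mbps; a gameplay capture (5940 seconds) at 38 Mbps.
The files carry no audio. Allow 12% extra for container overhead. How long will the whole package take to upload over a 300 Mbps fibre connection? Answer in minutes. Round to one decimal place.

lecture capture: 2.150 Mbps × 6720 s × 1.12 = 16181.8 Mb
short film: 28.000 Mbps × 1500 s × 1.12 = 47040.0 Mb
wedding highlight reel: 34.000 Mbps × 900 s × 1.12 = 34272.0 Mb
gameplay capture: 38.000 Mbps × 5940 s × 1.12 = 252806.4 Mb
Total: 350300.2 Mb = 43787.5 MB.
At 300 Mbps: 350300.2 / 300 = 1168 s ≈ 19.5 minutes.

19.5 minutes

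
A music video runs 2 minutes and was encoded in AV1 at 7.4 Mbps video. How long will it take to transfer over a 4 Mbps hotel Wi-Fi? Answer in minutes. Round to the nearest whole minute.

4 minutes

2 min = 120 s
File: 7.400 Mbps × 120 s = 888.0 Mb.
At 4 Mbps: 888.0 / 4 = 222.0 s ≈ 3.7 minutes.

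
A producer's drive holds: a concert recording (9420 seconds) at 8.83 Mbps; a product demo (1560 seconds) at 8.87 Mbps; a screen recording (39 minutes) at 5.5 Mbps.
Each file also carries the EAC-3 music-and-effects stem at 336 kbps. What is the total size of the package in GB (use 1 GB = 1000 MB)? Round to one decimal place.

14.3 GB

Audio: 336 kbps = 0.336 Mbps.
concert recording: 9.166 Mbps × 9420 s = 86343.7 Mb
product demo: 9.206 Mbps × 1560 s = 14361.4 Mb
screen recording: 5.836 Mbps × 2340 s = 13656.2 Mb
Total: 114361.3 Mb = 14295.2 MB.
= 14.30 GB.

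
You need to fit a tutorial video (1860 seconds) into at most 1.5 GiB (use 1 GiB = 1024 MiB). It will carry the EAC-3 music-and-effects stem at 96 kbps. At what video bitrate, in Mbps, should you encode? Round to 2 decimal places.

6.83 Mbps

Budget: 1.5 GiB = 12884.9 Mb.
Total bitrate budget: 12884.9 Mb / 1860 s = 6.927 Mbps.
Audio: 96 kbps = 0.096 Mbps.
Video: 6.927 − 0.096 = 6.831 Mbps.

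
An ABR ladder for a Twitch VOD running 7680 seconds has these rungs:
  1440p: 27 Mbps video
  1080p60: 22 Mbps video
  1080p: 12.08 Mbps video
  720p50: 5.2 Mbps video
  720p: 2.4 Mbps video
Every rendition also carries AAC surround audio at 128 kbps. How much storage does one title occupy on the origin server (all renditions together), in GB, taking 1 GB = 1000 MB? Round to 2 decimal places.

66.55 GB

Audio: 128 kbps = 0.128 Mbps.
Sum of rendition bitrates: (27+0.128) + (22+0.128) + (12.08+0.128) + (5.2+0.128) + (2.4+0.128) = 69.320 Mbps.
× 7680 s = 532,378 Mb = 66,547 MB = 66.55 GB.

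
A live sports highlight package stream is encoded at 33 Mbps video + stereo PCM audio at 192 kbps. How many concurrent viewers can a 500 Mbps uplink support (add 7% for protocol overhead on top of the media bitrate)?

14

Audio: 192 kbps = 0.192 Mbps.
Per-viewer media rate: 33.192 Mbps.
On the wire with 7% overhead: 35.515 Mbps.
500 Mbps = 500.0 Mbps; 500.0 / 35.515 = 14.08 → 14 viewers.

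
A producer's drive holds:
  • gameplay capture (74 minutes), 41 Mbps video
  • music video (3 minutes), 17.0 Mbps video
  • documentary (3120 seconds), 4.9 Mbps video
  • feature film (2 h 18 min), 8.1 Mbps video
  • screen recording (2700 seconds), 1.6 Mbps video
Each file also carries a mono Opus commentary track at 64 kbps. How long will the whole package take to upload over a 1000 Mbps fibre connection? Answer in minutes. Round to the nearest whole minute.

Audio: 64 kbps = 0.064 Mbps.
gameplay capture: 41.064 Mbps × 4440 s = 182324.2 Mb
music video: 17.064 Mbps × 180 s = 3071.5 Mb
documentary: 4.964 Mbps × 3120 s = 15487.7 Mb
feature film: 8.164 Mbps × 8280 s = 67597.9 Mb
screen recording: 1.664 Mbps × 2700 s = 4492.8 Mb
Total: 272974.1 Mb = 34121.8 MB.
At 1000 Mbps: 272974.1 / 1000 = 273 s ≈ 4.55 minutes.

5 minutes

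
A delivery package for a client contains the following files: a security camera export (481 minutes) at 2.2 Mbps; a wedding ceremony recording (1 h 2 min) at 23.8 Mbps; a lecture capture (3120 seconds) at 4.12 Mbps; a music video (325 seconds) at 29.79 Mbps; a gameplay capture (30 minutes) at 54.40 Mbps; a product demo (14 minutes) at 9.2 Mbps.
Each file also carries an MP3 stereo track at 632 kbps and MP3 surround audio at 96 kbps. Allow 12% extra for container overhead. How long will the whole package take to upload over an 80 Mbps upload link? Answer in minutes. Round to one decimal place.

72.0 minutes

Audio total: 632 + 96 = 728 kbps = 0.728 Mbps.
security camera export: 2.928 Mbps × 28860 s × 1.12 = 94642.3 Mb
wedding ceremony recording: 24.528 Mbps × 3720 s × 1.12 = 102193.5 Mb
lecture capture: 4.848 Mbps × 3120 s × 1.12 = 16940.9 Mb
music video: 30.518 Mbps × 325 s × 1.12 = 11108.6 Mb
gameplay capture: 55.128 Mbps × 1800 s × 1.12 = 111138.0 Mb
product demo: 9.928 Mbps × 840 s × 1.12 = 9340.3 Mb
Total: 345363.5 Mb = 43170.4 MB.
At 80 Mbps: 345363.5 / 80 = 4317 s ≈ 72 minutes.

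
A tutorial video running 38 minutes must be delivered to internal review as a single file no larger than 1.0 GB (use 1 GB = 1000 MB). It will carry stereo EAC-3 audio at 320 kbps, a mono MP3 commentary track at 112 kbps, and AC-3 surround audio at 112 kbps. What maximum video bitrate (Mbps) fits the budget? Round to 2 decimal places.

Budget: 1.0 GB = 8000.0 Mb.
38 min = 2280 s
Total bitrate budget: 8000.0 Mb / 2280 s = 3.509 Mbps.
Audio total: 320 + 112 + 112 = 544 kbps = 0.544 Mbps.
Video: 3.509 − 0.544 = 2.965 Mbps.

2.96 Mbps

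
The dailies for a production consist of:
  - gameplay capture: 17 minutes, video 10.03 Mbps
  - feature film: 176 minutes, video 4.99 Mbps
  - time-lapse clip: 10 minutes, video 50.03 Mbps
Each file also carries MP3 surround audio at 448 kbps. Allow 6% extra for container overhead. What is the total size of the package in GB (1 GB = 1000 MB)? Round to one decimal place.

13.0 GB

Audio: 448 kbps = 0.448 Mbps.
gameplay capture: 10.478 Mbps × 1020 s × 1.06 = 11328.8 Mb
feature film: 5.438 Mbps × 10560 s × 1.06 = 60870.8 Mb
time-lapse clip: 50.478 Mbps × 600 s × 1.06 = 32104.0 Mb
Total: 104303.6 Mb = 13038.0 MB.
= 13.04 GB.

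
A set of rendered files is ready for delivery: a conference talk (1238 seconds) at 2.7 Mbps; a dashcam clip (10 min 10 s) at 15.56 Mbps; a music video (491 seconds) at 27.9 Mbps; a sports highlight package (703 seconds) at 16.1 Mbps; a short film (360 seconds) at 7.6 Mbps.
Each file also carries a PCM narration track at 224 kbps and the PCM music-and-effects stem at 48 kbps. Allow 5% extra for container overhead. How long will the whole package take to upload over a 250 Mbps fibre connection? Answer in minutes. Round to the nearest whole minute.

3 minutes

Audio total: 224 + 48 = 272 kbps = 0.272 Mbps.
conference talk: 2.972 Mbps × 1238 s × 1.05 = 3863.3 Mb
dashcam clip: 15.832 Mbps × 610 s × 1.05 = 10140.4 Mb
music video: 28.172 Mbps × 491 s × 1.05 = 14524.1 Mb
sports highlight package: 16.372 Mbps × 703 s × 1.05 = 12085.0 Mb
short film: 7.872 Mbps × 360 s × 1.05 = 2975.6 Mb
Total: 43588.4 Mb = 5448.5 MB.
At 250 Mbps: 43588.4 / 250 = 174 s ≈ 2.91 minutes.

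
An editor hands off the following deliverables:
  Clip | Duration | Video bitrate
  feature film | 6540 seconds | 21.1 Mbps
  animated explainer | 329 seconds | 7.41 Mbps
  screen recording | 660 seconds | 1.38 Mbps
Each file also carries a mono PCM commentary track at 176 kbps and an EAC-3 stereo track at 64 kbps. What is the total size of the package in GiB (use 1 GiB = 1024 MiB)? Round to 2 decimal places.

16.66 GiB

Audio total: 176 + 64 = 240 kbps = 0.240 Mbps.
feature film: 21.340 Mbps × 6540 s = 139563.6 Mb
animated explainer: 7.650 Mbps × 329 s = 2516.8 Mb
screen recording: 1.620 Mbps × 660 s = 1069.2 Mb
Total: 143149.6 Mb = 17893.7 MB.
= 16.66 GiB.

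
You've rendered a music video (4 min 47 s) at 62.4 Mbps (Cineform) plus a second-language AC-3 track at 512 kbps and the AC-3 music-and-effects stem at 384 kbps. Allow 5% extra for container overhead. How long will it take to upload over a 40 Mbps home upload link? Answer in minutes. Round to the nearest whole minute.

4 min 47 s = 287 s
Audio total: 512 + 384 = 896 kbps = 0.896 Mbps.
Total bitrate: 63.296 Mbps.
File: 63.296 Mbps × 287 s = 18166.0 Mb.
With 5% container overhead: ×1.05. → 19074.2 Mb.
At 40 Mbps: 19074.2 / 40 = 476.9 s ≈ 7.95 minutes.

8 minutes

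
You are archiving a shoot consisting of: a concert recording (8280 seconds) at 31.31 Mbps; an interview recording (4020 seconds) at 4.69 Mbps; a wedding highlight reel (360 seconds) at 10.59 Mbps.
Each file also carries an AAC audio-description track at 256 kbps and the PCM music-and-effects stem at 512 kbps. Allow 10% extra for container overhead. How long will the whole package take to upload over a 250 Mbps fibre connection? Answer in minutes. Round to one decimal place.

21.4 minutes

Audio total: 256 + 512 = 768 kbps = 0.768 Mbps.
concert recording: 32.078 Mbps × 8280 s × 1.10 = 292166.4 Mb
interview recording: 5.458 Mbps × 4020 s × 1.10 = 24135.3 Mb
wedding highlight reel: 11.358 Mbps × 360 s × 1.10 = 4497.8 Mb
Total: 320799.5 Mb = 40099.9 MB.
At 250 Mbps: 320799.5 / 250 = 1283 s ≈ 21.4 minutes.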